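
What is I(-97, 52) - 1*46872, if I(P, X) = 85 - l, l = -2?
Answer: -46785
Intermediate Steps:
I(P, X) = 87 (I(P, X) = 85 - 1*(-2) = 85 + 2 = 87)
I(-97, 52) - 1*46872 = 87 - 1*46872 = 87 - 46872 = -46785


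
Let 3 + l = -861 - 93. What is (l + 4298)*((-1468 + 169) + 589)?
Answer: -2372110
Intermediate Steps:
l = -957 (l = -3 + (-861 - 93) = -3 - 954 = -957)
(l + 4298)*((-1468 + 169) + 589) = (-957 + 4298)*((-1468 + 169) + 589) = 3341*(-1299 + 589) = 3341*(-710) = -2372110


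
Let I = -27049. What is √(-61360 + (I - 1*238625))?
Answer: I*√327034 ≈ 571.87*I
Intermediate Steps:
√(-61360 + (I - 1*238625)) = √(-61360 + (-27049 - 1*238625)) = √(-61360 + (-27049 - 238625)) = √(-61360 - 265674) = √(-327034) = I*√327034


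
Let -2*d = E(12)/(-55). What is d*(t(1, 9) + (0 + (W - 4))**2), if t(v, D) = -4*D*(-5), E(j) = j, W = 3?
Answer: 1086/55 ≈ 19.745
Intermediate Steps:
d = 6/55 (d = -6/(-55) = -6*(-1)/55 = -1/2*(-12/55) = 6/55 ≈ 0.10909)
t(v, D) = 20*D
d*(t(1, 9) + (0 + (W - 4))**2) = 6*(20*9 + (0 + (3 - 4))**2)/55 = 6*(180 + (0 - 1)**2)/55 = 6*(180 + (-1)**2)/55 = 6*(180 + 1)/55 = (6/55)*181 = 1086/55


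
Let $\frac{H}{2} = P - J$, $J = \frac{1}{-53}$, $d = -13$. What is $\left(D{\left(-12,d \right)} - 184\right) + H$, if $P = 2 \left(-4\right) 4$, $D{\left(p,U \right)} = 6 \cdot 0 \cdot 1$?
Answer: $- \frac{13142}{53} \approx -247.96$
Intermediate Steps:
$D{\left(p,U \right)} = 0$ ($D{\left(p,U \right)} = 0 \cdot 1 = 0$)
$J = - \frac{1}{53} \approx -0.018868$
$P = -32$ ($P = \left(-8\right) 4 = -32$)
$H = - \frac{3390}{53}$ ($H = 2 \left(-32 - - \frac{1}{53}\right) = 2 \left(-32 + \frac{1}{53}\right) = 2 \left(- \frac{1695}{53}\right) = - \frac{3390}{53} \approx -63.962$)
$\left(D{\left(-12,d \right)} - 184\right) + H = \left(0 - 184\right) - \frac{3390}{53} = -184 - \frac{3390}{53} = - \frac{13142}{53}$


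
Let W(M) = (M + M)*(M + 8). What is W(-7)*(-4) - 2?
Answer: 54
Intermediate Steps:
W(M) = 2*M*(8 + M) (W(M) = (2*M)*(8 + M) = 2*M*(8 + M))
W(-7)*(-4) - 2 = (2*(-7)*(8 - 7))*(-4) - 2 = (2*(-7)*1)*(-4) - 2 = -14*(-4) - 2 = 56 - 2 = 54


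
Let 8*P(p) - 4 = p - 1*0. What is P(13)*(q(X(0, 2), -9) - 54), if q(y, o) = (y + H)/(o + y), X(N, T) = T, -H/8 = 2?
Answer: -221/2 ≈ -110.50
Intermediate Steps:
H = -16 (H = -8*2 = -16)
P(p) = 1/2 + p/8 (P(p) = 1/2 + (p - 1*0)/8 = 1/2 + (p + 0)/8 = 1/2 + p/8)
q(y, o) = (-16 + y)/(o + y) (q(y, o) = (y - 16)/(o + y) = (-16 + y)/(o + y))
P(13)*(q(X(0, 2), -9) - 54) = (1/2 + (1/8)*13)*((-16 + 2)/(-9 + 2) - 54) = (1/2 + 13/8)*(-14/(-7) - 54) = 17*(-1/7*(-14) - 54)/8 = 17*(2 - 54)/8 = (17/8)*(-52) = -221/2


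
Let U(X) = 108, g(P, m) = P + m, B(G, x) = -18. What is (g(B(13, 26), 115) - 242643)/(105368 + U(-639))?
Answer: -121273/52738 ≈ -2.2995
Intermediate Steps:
(g(B(13, 26), 115) - 242643)/(105368 + U(-639)) = ((-18 + 115) - 242643)/(105368 + 108) = (97 - 242643)/105476 = -242546*1/105476 = -121273/52738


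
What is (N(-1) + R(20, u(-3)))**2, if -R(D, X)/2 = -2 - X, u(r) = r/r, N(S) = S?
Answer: 25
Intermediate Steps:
u(r) = 1
R(D, X) = 4 + 2*X (R(D, X) = -2*(-2 - X) = 4 + 2*X)
(N(-1) + R(20, u(-3)))**2 = (-1 + (4 + 2*1))**2 = (-1 + (4 + 2))**2 = (-1 + 6)**2 = 5**2 = 25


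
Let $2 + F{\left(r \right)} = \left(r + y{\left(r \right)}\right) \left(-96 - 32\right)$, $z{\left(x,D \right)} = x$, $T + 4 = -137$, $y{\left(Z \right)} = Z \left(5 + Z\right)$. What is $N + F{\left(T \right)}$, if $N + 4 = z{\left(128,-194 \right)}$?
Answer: $-2436358$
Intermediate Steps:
$T = -141$ ($T = -4 - 137 = -141$)
$N = 124$ ($N = -4 + 128 = 124$)
$F{\left(r \right)} = -2 - 128 r - 128 r \left(5 + r\right)$ ($F{\left(r \right)} = -2 + \left(r + r \left(5 + r\right)\right) \left(-96 - 32\right) = -2 + \left(r + r \left(5 + r\right)\right) \left(-128\right) = -2 - \left(128 r + 128 r \left(5 + r\right)\right) = -2 - 128 r - 128 r \left(5 + r\right)$)
$N + F{\left(T \right)} = 124 - \left(-108286 + 2544768\right) = 124 - 2436482 = -2436358$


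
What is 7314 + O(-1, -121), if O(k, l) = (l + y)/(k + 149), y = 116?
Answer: 1082467/148 ≈ 7314.0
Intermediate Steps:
O(k, l) = (116 + l)/(149 + k) (O(k, l) = (l + 116)/(k + 149) = (116 + l)/(149 + k))
7314 + O(-1, -121) = 7314 + (116 - 121)/(149 - 1) = 7314 - 5/148 = 1082467/148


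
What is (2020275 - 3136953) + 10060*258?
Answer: 1478802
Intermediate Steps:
(2020275 - 3136953) + 10060*258 = -1116678 + 2595480 = 1478802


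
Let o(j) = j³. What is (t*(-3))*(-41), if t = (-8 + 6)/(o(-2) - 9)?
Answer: 246/17 ≈ 14.471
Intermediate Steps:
t = 2/17 (t = (-8 + 6)/((-2)³ - 9) = -2/(-8 - 9) = -2/(-17) = -2*(-1/17) = 2/17 ≈ 0.11765)
(t*(-3))*(-41) = ((2/17)*(-3))*(-41) = -6/17*(-41) = 246/17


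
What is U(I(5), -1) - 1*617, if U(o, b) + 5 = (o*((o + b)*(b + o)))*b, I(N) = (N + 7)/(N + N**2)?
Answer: -77768/125 ≈ -622.14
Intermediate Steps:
I(N) = (7 + N)/(N + N**2)
U(o, b) = -5 + b*o*(b + o)**2 (U(o, b) = -5 + (o*((o + b)*(b + o)))*b = -5 + (o*((b + o)*(b + o)))*b = -5 + (o*(b + o)**2)*b = -5 + b*o*(b + o)**2)
U(I(5), -1) - 1*617 = (-5 - (7 + 5)/(5*(1 + 5))*(-1 + (7 + 5)/(5*(1 + 5)))**2) - 1*617 = (-5 - (1/5)*12/6*(-1 + (1/5)*12/6)**2) - 617 = (-5 - (1/5)*(1/6)*12*(-1 + (1/5)*(1/6)*12)**2) - 617 = (-5 - 1*2/5*(-1 + 2/5)**2) - 617 = (-5 - 1*2/5*(-3/5)**2) - 617 = (-5 - 1*2/5*9/25) - 617 = (-5 - 18/125) - 617 = -643/125 - 617 = -77768/125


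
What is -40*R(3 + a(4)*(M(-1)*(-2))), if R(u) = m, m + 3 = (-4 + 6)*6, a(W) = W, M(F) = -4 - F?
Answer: -360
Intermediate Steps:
m = 9 (m = -3 + (-4 + 6)*6 = -3 + 2*6 = -3 + 12 = 9)
R(u) = 9
-40*R(3 + a(4)*(M(-1)*(-2))) = -40*9 = -360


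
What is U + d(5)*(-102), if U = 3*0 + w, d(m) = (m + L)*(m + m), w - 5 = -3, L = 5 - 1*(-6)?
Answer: -16318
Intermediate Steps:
L = 11 (L = 5 + 6 = 11)
w = 2 (w = 5 - 3 = 2)
d(m) = 2*m*(11 + m) (d(m) = (m + 11)*(m + m) = (11 + m)*(2*m) = 2*m*(11 + m))
U = 2 (U = 3*0 + 2 = 0 + 2 = 2)
U + d(5)*(-102) = 2 + (2*5*(11 + 5))*(-102) = 2 + (2*5*16)*(-102) = 2 + 160*(-102) = 2 - 16320 = -16318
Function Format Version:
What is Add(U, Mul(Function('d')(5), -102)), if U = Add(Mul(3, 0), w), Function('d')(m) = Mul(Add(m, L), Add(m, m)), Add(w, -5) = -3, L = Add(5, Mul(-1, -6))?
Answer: -16318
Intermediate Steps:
L = 11 (L = Add(5, 6) = 11)
w = 2 (w = Add(5, -3) = 2)
Function('d')(m) = Mul(2, m, Add(11, m)) (Function('d')(m) = Mul(Add(m, 11), Add(m, m)) = Mul(Add(11, m), Mul(2, m)) = Mul(2, m, Add(11, m)))
U = 2 (U = Add(Mul(3, 0), 2) = Add(0, 2) = 2)
Add(U, Mul(Function('d')(5), -102)) = Add(2, Mul(Mul(2, 5, Add(11, 5)), -102)) = Add(2, Mul(Mul(2, 5, 16), -102)) = Add(2, Mul(160, -102)) = Add(2, -16320) = -16318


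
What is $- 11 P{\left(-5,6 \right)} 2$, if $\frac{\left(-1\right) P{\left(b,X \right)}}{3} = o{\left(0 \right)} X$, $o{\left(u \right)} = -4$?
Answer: $-1584$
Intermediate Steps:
$P{\left(b,X \right)} = 12 X$ ($P{\left(b,X \right)} = - 3 \left(- 4 X\right) = 12 X$)
$- 11 P{\left(-5,6 \right)} 2 = - 11 \cdot 12 \cdot 6 \cdot 2 = \left(-11\right) 72 \cdot 2 = \left(-792\right) 2 = -1584$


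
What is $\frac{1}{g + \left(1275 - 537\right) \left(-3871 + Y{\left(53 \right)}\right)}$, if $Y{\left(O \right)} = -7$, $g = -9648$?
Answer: $- \frac{1}{2871612} \approx -3.4824 \cdot 10^{-7}$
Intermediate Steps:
$\frac{1}{g + \left(1275 - 537\right) \left(-3871 + Y{\left(53 \right)}\right)} = \frac{1}{-9648 + \left(1275 - 537\right) \left(-3871 - 7\right)} = \frac{1}{-9648 + 738 \left(-3878\right)} = \frac{1}{-9648 - 2861964} = \frac{1}{-2871612} = - \frac{1}{2871612}$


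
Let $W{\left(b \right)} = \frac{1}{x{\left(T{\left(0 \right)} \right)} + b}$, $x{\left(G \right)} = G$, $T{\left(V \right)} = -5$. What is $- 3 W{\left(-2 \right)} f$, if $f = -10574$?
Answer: $- \frac{31722}{7} \approx -4531.7$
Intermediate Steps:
$W{\left(b \right)} = \frac{1}{-5 + b}$
$- 3 W{\left(-2 \right)} f = - \frac{3}{-5 - 2} \left(-10574\right) = - \frac{3}{-7} \left(-10574\right) = \left(-3\right) \left(- \frac{1}{7}\right) \left(-10574\right) = \frac{3}{7} \left(-10574\right) = - \frac{31722}{7}$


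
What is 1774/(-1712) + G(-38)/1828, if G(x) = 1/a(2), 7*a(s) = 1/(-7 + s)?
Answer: -412849/391192 ≈ -1.0554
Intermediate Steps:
a(s) = 1/(7*(-7 + s))
G(x) = -35 (G(x) = 1/(1/(7*(-7 + 2))) = 1/((1/7)/(-5)) = 1/((1/7)*(-1/5)) = 1/(-1/35) = -35)
1774/(-1712) + G(-38)/1828 = 1774/(-1712) - 35/1828 = 1774*(-1/1712) - 35*1/1828 = -887/856 - 35/1828 = -412849/391192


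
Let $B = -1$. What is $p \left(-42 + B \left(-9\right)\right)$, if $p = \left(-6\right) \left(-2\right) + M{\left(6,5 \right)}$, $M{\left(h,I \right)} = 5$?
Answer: $-561$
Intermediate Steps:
$p = 17$ ($p = \left(-6\right) \left(-2\right) + 5 = 12 + 5 = 17$)
$p \left(-42 + B \left(-9\right)\right) = 17 \left(-42 - -9\right) = 17 \left(-42 + 9\right) = 17 \left(-33\right) = -561$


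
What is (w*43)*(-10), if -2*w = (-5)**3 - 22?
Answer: -31605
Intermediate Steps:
w = 147/2 (w = -((-5)**3 - 22)/2 = -(-125 - 22)/2 = -1/2*(-147) = 147/2 ≈ 73.500)
(w*43)*(-10) = ((147/2)*43)*(-10) = (6321/2)*(-10) = -31605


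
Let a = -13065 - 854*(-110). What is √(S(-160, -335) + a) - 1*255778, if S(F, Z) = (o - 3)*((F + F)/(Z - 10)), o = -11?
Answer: -255778 + √384984051/69 ≈ -2.5549e+5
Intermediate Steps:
S(F, Z) = -28*F/(-10 + Z) (S(F, Z) = (-11 - 3)*((F + F)/(Z - 10)) = -14*2*F/(-10 + Z) = -28*F/(-10 + Z))
a = 80875 (a = -13065 - 1*(-93940) = -13065 + 93940 = 80875)
√(S(-160, -335) + a) - 1*255778 = √(-28*(-160)/(-10 - 335) + 80875) - 1*255778 = √(-28*(-160)/(-345) + 80875) - 255778 = √(-28*(-160)*(-1/345) + 80875) - 255778 = √(-896/69 + 80875) - 255778 = √(5579479/69) - 255778 = √384984051/69 - 255778 = -255778 + √384984051/69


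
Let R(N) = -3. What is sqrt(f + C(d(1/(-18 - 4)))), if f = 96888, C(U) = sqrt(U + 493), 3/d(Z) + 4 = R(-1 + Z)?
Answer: sqrt(4747512 + 14*sqrt(6034))/7 ≈ 311.30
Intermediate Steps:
d(Z) = -3/7 (d(Z) = 3/(-4 - 3) = 3/(-7) = 3*(-1/7) = -3/7)
C(U) = sqrt(493 + U)
sqrt(f + C(d(1/(-18 - 4)))) = sqrt(96888 + sqrt(493 - 3/7)) = sqrt(96888 + sqrt(3448/7)) = sqrt(96888 + 2*sqrt(6034)/7)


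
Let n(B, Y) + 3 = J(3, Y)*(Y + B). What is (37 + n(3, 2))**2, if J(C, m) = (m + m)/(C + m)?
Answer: 1444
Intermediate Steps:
J(C, m) = 2*m/(C + m) (J(C, m) = (2*m)/(C + m) = 2*m/(C + m))
n(B, Y) = -3 + 2*Y*(B + Y)/(3 + Y) (n(B, Y) = -3 + (2*Y/(3 + Y))*(Y + B) = -3 + (2*Y/(3 + Y))*(B + Y) = -3 + 2*Y*(B + Y)/(3 + Y))
(37 + n(3, 2))**2 = (37 + (-9 - 3*2 + 2*2**2 + 2*3*2)/(3 + 2))**2 = (37 + (-9 - 6 + 2*4 + 12)/5)**2 = (37 + (-9 - 6 + 8 + 12)/5)**2 = (37 + (1/5)*5)**2 = (37 + 1)**2 = 38**2 = 1444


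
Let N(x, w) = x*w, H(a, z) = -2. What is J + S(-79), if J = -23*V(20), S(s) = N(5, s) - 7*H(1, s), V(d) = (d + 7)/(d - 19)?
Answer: -1002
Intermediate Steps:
N(x, w) = w*x
V(d) = (7 + d)/(-19 + d)
S(s) = 14 + 5*s (S(s) = s*5 - 7*(-2) = 5*s + 14 = 14 + 5*s)
J = -621 (J = -23*(7 + 20)/(-19 + 20) = -23*27/1 = -23*27 = -621)
J + S(-79) = -621 + (14 + 5*(-79)) = -621 + (14 - 395) = -621 - 381 = -1002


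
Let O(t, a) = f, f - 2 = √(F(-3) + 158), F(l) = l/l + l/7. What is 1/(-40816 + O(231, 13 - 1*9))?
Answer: -142849/5830238531 - √7770/11660477062 ≈ -2.4509e-5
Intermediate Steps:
F(l) = 1 + l/7 (F(l) = 1 + l*(⅐) = 1 + l/7)
f = 2 + √7770/7 (f = 2 + √((1 + (⅐)*(-3)) + 158) = 2 + √((1 - 3/7) + 158) = 2 + √(4/7 + 158) = 2 + √(1110/7) = 2 + √7770/7 ≈ 14.593)
O(t, a) = 2 + √7770/7
1/(-40816 + O(231, 13 - 1*9)) = 1/(-40816 + (2 + √7770/7)) = 1/(-40814 + √7770/7)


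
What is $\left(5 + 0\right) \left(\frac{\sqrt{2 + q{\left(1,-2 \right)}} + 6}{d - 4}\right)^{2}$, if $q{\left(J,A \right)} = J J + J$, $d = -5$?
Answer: $\frac{320}{81} \approx 3.9506$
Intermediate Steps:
$q{\left(J,A \right)} = J + J^{2}$ ($q{\left(J,A \right)} = J^{2} + J = J + J^{2}$)
$\left(5 + 0\right) \left(\frac{\sqrt{2 + q{\left(1,-2 \right)}} + 6}{d - 4}\right)^{2} = \left(5 + 0\right) \left(\frac{\sqrt{2 + 1 \left(1 + 1\right)} + 6}{-5 - 4}\right)^{2} = 5 \left(\frac{\sqrt{2 + 1 \cdot 2} + 6}{-9}\right)^{2} = 5 \left(\left(\sqrt{2 + 2} + 6\right) \left(- \frac{1}{9}\right)\right)^{2} = 5 \left(\left(\sqrt{4} + 6\right) \left(- \frac{1}{9}\right)\right)^{2} = 5 \left(\left(2 + 6\right) \left(- \frac{1}{9}\right)\right)^{2} = 5 \left(8 \left(- \frac{1}{9}\right)\right)^{2} = 5 \left(- \frac{8}{9}\right)^{2} = 5 \cdot \frac{64}{81} = \frac{320}{81}$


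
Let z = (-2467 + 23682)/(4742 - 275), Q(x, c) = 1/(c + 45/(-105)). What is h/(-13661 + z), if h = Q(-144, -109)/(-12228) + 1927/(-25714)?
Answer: 13437741594661/2448781429674508864 ≈ 5.4875e-6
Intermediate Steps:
Q(x, c) = 1/(-3/7 + c) (Q(x, c) = 1/(c + 45*(-1/105)) = 1/(c - 3/7) = 1/(-3/7 + c))
z = 21215/4467 ≈ 4.7493
h = -9024675349/120426993336 (h = (7/(-3 + 7*(-109)))/(-12228) + 1927/(-25714) = (7/(-3 - 763))*(-1/12228) + 1927*(-1/25714) = (7/(-766))*(-1/12228) - 1927/25714 = (7*(-1/766))*(-1/12228) - 1927/25714 = -7/766*(-1/12228) - 1927/25714 = 7/9366648 - 1927/25714 = -9024675349/120426993336 ≈ -0.074939)
h/(-13661 + z) = -9024675349/(120426993336*(-13661 + 21215/4467)) = -9024675349/(120426993336*(-61002472/4467)) = -9024675349/120426993336*(-4467/61002472) = 13437741594661/2448781429674508864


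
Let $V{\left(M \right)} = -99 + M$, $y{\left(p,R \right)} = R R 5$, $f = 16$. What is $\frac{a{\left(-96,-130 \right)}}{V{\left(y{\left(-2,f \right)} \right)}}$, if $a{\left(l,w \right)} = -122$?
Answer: $- \frac{122}{1181} \approx -0.1033$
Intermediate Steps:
$y{\left(p,R \right)} = 5 R^{2}$ ($y{\left(p,R \right)} = R^{2} \cdot 5 = 5 R^{2}$)
$\frac{a{\left(-96,-130 \right)}}{V{\left(y{\left(-2,f \right)} \right)}} = - \frac{122}{-99 + 5 \cdot 16^{2}} = - \frac{122}{-99 + 5 \cdot 256} = - \frac{122}{-99 + 1280} = - \frac{122}{1181}$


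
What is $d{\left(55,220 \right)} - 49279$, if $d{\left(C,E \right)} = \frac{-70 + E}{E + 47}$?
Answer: $- \frac{4385781}{89} \approx -49278.0$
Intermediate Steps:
$d{\left(C,E \right)} = \frac{-70 + E}{47 + E}$
$d{\left(55,220 \right)} - 49279 = \frac{-70 + 220}{47 + 220} - 49279 = \frac{1}{267} \cdot 150 - 49279 = \frac{50}{89} - 49279 = - \frac{4385781}{89}$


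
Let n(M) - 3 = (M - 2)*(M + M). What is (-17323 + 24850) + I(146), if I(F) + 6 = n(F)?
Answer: 49572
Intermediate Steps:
n(M) = 3 + 2*M*(-2 + M) (n(M) = 3 + (M - 2)*(M + M) = 3 + (-2 + M)*(2*M) = 3 + 2*M*(-2 + M))
I(F) = -3 - 4*F + 2*F² (I(F) = -6 + (3 - 4*F + 2*F²) = -3 - 4*F + 2*F²)
(-17323 + 24850) + I(146) = (-17323 + 24850) + (-3 - 4*146 + 2*146²) = 7527 + (-3 - 584 + 2*21316) = 7527 + (-3 - 584 + 42632) = 7527 + 42045 = 49572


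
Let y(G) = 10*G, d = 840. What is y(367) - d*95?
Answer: -76130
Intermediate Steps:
y(367) - d*95 = 10*367 - 840*95 = 3670 - 1*79800 = 3670 - 79800 = -76130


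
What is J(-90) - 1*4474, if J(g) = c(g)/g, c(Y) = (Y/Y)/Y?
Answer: -36239399/8100 ≈ -4474.0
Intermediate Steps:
c(Y) = 1/Y
J(g) = g⁻² (J(g) = 1/(g*g) = g⁻²)
J(-90) - 1*4474 = (-90)⁻² - 1*4474 = 1/8100 - 4474 = -36239399/8100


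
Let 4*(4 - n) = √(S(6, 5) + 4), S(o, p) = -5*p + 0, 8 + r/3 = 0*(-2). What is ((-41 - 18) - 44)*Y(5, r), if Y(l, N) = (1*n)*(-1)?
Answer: 412 - 103*I*√21/4 ≈ 412.0 - 118.0*I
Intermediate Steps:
r = -24 (r = -24 + 3*(0*(-2)) = -24 + 3*0 = -24 + 0 = -24)
S(o, p) = -5*p
n = 4 - I*√21/4 (n = 4 - √(-5*5 + 4)/4 = 4 - √(-25 + 4)/4 = 4 - I*√21/4 ≈ 4.0 - 1.1456*I)
Y(l, N) = -4 + I*√21/4 (Y(l, N) = (1*(4 - I*√21/4))*(-1) = (4 - I*√21/4)*(-1) = -4 + I*√21/4)
((-41 - 18) - 44)*Y(5, r) = ((-41 - 18) - 44)*(-4 + I*√21/4) = (-59 - 44)*(-4 + I*√21/4) = -103*(-4 + I*√21/4) = 412 - 103*I*√21/4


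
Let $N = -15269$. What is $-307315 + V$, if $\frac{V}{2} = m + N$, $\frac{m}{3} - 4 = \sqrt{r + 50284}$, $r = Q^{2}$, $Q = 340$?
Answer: $-337829 + 12 \sqrt{41471} \approx -3.3539 \cdot 10^{5}$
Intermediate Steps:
$r = 115600$ ($r = 340^{2} = 115600$)
$m = 12 + 6 \sqrt{41471}$ ($m = 12 + 3 \sqrt{115600 + 50284} = 12 + 3 \sqrt{165884} = 12 + 3 \cdot 2 \sqrt{41471} = 12 + 6 \sqrt{41471} \approx 1233.9$)
$V = -30514 + 12 \sqrt{41471}$ ($V = 2 \left(\left(12 + 6 \sqrt{41471}\right) - 15269\right) = 2 \left(-15257 + 6 \sqrt{41471}\right) = -30514 + 12 \sqrt{41471} \approx -28070.0$)
$-307315 + V = -307315 - \left(30514 - 12 \sqrt{41471}\right) = -337829 + 12 \sqrt{41471}$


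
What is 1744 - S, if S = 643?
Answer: 1101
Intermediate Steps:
1744 - S = 1744 - 1*643 = 1744 - 643 = 1101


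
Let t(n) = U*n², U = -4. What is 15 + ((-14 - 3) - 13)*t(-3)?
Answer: 1095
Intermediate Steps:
t(n) = -4*n²
15 + ((-14 - 3) - 13)*t(-3) = 15 + ((-14 - 3) - 13)*(-4*(-3)²) = 15 + (-17 - 13)*(-4*9) = 15 - 30*(-36) = 15 + 1080 = 1095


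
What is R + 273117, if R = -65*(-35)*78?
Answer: 450567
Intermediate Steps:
R = 177450 (R = 2275*78 = 177450)
R + 273117 = 177450 + 273117 = 450567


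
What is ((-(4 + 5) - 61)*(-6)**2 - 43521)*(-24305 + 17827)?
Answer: 298253598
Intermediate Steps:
((-(4 + 5) - 61)*(-6)**2 - 43521)*(-24305 + 17827) = ((-1*9 - 61)*36 - 43521)*(-6478) = ((-9 - 61)*36 - 43521)*(-6478) = (-70*36 - 43521)*(-6478) = (-2520 - 43521)*(-6478) = -46041*(-6478) = 298253598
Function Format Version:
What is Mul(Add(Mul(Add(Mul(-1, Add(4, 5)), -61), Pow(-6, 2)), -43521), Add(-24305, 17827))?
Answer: 298253598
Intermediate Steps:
Mul(Add(Mul(Add(Mul(-1, Add(4, 5)), -61), Pow(-6, 2)), -43521), Add(-24305, 17827)) = Mul(Add(Mul(Add(Mul(-1, 9), -61), 36), -43521), -6478) = Mul(Add(Mul(Add(-9, -61), 36), -43521), -6478) = Mul(Add(Mul(-70, 36), -43521), -6478) = Mul(Add(-2520, -43521), -6478) = Mul(-46041, -6478) = 298253598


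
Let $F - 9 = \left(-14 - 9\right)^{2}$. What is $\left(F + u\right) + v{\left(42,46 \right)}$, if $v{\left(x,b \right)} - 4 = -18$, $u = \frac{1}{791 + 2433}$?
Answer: $\frac{1689377}{3224} \approx 524.0$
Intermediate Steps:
$u = \frac{1}{3224} \approx 0.00031017$
$v{\left(x,b \right)} = -14$ ($v{\left(x,b \right)} = 4 - 18 = -14$)
$F = 538$ ($F = 9 + \left(-14 - 9\right)^{2} = 9 + \left(-23\right)^{2} = 9 + 529 = 538$)
$\left(F + u\right) + v{\left(42,46 \right)} = \left(538 + \frac{1}{3224}\right) - 14 = \frac{1734513}{3224} - 14 = \frac{1689377}{3224}$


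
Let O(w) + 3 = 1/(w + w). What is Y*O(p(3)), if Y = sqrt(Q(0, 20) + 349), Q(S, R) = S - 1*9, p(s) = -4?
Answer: -25*sqrt(85)/4 ≈ -57.622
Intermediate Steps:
Q(S, R) = -9 + S (Q(S, R) = S - 9 = -9 + S)
O(w) = -3 + 1/(2*w) (O(w) = -3 + 1/(w + w) = -3 + 1/(2*w))
Y = 2*sqrt(85) (Y = sqrt((-9 + 0) + 349) = sqrt(-9 + 349) = sqrt(340) = 2*sqrt(85) ≈ 18.439)
Y*O(p(3)) = (2*sqrt(85))*(-3 + (1/2)/(-4)) = (2*sqrt(85))*(-3 + (1/2)*(-1/4)) = (2*sqrt(85))*(-3 - 1/8) = (2*sqrt(85))*(-25/8) = -25*sqrt(85)/4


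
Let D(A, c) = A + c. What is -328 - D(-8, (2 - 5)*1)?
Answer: -317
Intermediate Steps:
-328 - D(-8, (2 - 5)*1) = -328 - (-8 + (2 - 5)*1) = -328 - (-8 - 3*1) = -328 - (-8 - 3) = -328 - 1*(-11) = -328 + 11 = -317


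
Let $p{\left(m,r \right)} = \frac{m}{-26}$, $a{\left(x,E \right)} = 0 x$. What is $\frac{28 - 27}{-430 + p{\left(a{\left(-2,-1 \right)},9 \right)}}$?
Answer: $- \frac{1}{430} \approx -0.0023256$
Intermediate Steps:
$a{\left(x,E \right)} = 0$
$p{\left(m,r \right)} = - \frac{m}{26}$ ($p{\left(m,r \right)} = m \left(- \frac{1}{26}\right) = - \frac{m}{26}$)
$\frac{28 - 27}{-430 + p{\left(a{\left(-2,-1 \right)},9 \right)}} = \frac{28 - 27}{-430 - 0} = \frac{1}{-430 + 0} \cdot 1 = \frac{1}{-430} \cdot 1 = \left(- \frac{1}{430}\right) 1 = - \frac{1}{430}$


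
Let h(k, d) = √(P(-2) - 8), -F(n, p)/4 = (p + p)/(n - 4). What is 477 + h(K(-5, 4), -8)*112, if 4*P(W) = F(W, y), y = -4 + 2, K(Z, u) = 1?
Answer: 477 + 112*I*√78/3 ≈ 477.0 + 329.72*I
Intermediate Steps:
y = -2
F(n, p) = -8*p/(-4 + n) (F(n, p) = -4*(p + p)/(n - 4) = -4*2*p/(-4 + n) = -8*p/(-4 + n))
P(W) = 4/(-4 + W) (P(W) = (-8*(-2)/(-4 + W))/4 = (16/(-4 + W))/4 = 4/(-4 + W))
h(k, d) = I*√78/3 (h(k, d) = √(4/(-4 - 2) - 8) = √(4/(-6) - 8) = √(4*(-⅙) - 8) = √(-⅔ - 8) = √(-26/3) = I*√78/3)
477 + h(K(-5, 4), -8)*112 = 477 + (I*√78/3)*112 = 477 + 112*I*√78/3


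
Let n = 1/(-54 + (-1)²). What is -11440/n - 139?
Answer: 606181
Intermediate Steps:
n = -1/53 (n = 1/(-54 + 1) = 1/(-53) = -1/53 ≈ -0.018868)
-11440/n - 139 = -11440/(-1/53) - 139 = -11440*(-53) - 139 = -110*(-5512) - 139 = 606320 - 139 = 606181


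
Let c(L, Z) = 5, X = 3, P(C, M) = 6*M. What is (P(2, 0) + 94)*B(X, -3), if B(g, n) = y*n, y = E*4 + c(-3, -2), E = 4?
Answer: -5922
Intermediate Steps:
y = 21 (y = 4*4 + 5 = 16 + 5 = 21)
B(g, n) = 21*n
(P(2, 0) + 94)*B(X, -3) = (6*0 + 94)*(21*(-3)) = (0 + 94)*(-63) = 94*(-63) = -5922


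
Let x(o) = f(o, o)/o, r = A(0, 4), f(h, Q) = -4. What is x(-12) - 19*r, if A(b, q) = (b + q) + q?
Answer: -455/3 ≈ -151.67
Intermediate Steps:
A(b, q) = b + 2*q
r = 8 (r = 0 + 2*4 = 0 + 8 = 8)
x(o) = -4/o
x(-12) - 19*r = -4/(-12) - 19*8 = -4*(-1/12) - 152 = ⅓ - 152 = -455/3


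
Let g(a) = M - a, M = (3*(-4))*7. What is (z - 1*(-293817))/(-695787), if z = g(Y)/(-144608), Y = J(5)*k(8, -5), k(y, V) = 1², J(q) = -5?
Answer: -42488288815/100616366496 ≈ -0.42228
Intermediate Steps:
k(y, V) = 1
Y = -5 (Y = -5*1 = -5)
M = -84 (M = -12*7 = -84)
g(a) = -84 - a
z = 79/144608 (z = (-84 - 1*(-5))/(-144608) = (-84 + 5)*(-1/144608) = -79*(-1/144608) = 79/144608 ≈ 0.00054630)
(z - 1*(-293817))/(-695787) = (79/144608 - 1*(-293817))/(-695787) = (79/144608 + 293817)*(-1/695787) = (42488288815/144608)*(-1/695787) = -42488288815/100616366496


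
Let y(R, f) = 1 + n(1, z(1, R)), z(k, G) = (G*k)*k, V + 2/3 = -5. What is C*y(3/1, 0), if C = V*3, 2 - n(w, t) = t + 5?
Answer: 85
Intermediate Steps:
V = -17/3 (V = -2/3 - 5 = -17/3 ≈ -5.6667)
z(k, G) = G*k**2
n(w, t) = -3 - t (n(w, t) = 2 - (t + 5) = 2 - (5 + t) = 2 + (-5 - t) = -3 - t)
C = -17 (C = -17/3*3 = -17)
y(R, f) = -2 - R (y(R, f) = 1 + (-3 - R*1**2) = 1 + (-3 - R) = -2 - R)
C*y(3/1, 0) = -17*(-2 - 3/1) = -17*(-2 - 3) = -17*(-5) = 85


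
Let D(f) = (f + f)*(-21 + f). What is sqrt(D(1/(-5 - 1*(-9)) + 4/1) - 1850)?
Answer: 3*I*sqrt(3542)/4 ≈ 44.636*I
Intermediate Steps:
D(f) = 2*f*(-21 + f) (D(f) = (2*f)*(-21 + f) = 2*f*(-21 + f))
sqrt(D(1/(-5 - 1*(-9)) + 4/1) - 1850) = sqrt(2*(1/(-5 - 1*(-9)) + 4/1)*(-21 + (1/(-5 - 1*(-9)) + 4/1)) - 1850) = sqrt(2*(1/(-5 + 9) + 4*1)*(-21 + (1/(-5 + 9) + 4*1)) - 1850) = sqrt(2*(1/4 + 4)*(-21 + (1/4 + 4)) - 1850) = sqrt(2*(17/4)*(-21 + 17/4) - 1850) = sqrt(2*(17/4)*(-67/4) - 1850) = sqrt(-1139/8 - 1850) = sqrt(-15939/8) = 3*I*sqrt(3542)/4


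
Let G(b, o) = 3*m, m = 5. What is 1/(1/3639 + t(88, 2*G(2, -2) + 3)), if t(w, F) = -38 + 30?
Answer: -3639/29111 ≈ -0.12500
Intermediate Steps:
G(b, o) = 15 (G(b, o) = 3*5 = 15)
t(w, F) = -8
1/(1/3639 + t(88, 2*G(2, -2) + 3)) = 1/(1/3639 - 8) = 1/(-29111/3639) = -3639/29111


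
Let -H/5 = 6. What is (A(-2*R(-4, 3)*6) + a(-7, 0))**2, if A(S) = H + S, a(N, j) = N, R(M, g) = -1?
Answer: 625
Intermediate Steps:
H = -30 (H = -5*6 = -30)
A(S) = -30 + S
(A(-2*R(-4, 3)*6) + a(-7, 0))**2 = ((-30 - 2*(-1)*6) - 7)**2 = ((-30 + 2*6) - 7)**2 = ((-30 + 12) - 7)**2 = (-18 - 7)**2 = (-25)**2 = 625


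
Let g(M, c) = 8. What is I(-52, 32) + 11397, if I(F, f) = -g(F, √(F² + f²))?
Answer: 11389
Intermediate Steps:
I(F, f) = -8 (I(F, f) = -1*8 = -8)
I(-52, 32) + 11397 = -8 + 11397 = 11389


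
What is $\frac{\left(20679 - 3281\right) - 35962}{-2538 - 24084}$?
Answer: $\frac{182}{261} \approx 0.69732$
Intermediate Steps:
$\frac{\left(20679 - 3281\right) - 35962}{-2538 - 24084} = \frac{17398 - 35962}{-26622} = \left(-18564\right) \left(- \frac{1}{26622}\right) = \frac{182}{261}$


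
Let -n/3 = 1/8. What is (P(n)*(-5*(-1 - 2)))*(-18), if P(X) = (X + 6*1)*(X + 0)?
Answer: 18225/32 ≈ 569.53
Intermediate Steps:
n = -3/8 ≈ -0.37500
P(X) = X*(6 + X) (P(X) = (X + 6)*X = (6 + X)*X = X*(6 + X))
(P(n)*(-5*(-1 - 2)))*(-18) = ((-3*(6 - 3/8)/8)*(-5*(-1 - 2)))*(-18) = ((-3/8*45/8)*(-5*(-3)))*(-18) = -135/64*15*(-18) = -2025/64*(-18) = 18225/32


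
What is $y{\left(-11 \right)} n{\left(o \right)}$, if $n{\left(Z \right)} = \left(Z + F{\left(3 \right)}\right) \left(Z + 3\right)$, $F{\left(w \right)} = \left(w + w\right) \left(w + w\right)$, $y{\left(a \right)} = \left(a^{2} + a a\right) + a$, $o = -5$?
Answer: $-14322$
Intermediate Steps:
$y{\left(a \right)} = a + 2 a^{2}$ ($y{\left(a \right)} = \left(a^{2} + a^{2}\right) + a = 2 a^{2} + a = a + 2 a^{2}$)
$F{\left(w \right)} = 4 w^{2}$ ($F{\left(w \right)} = 2 w 2 w = 4 w^{2}$)
$n{\left(Z \right)} = \left(3 + Z\right) \left(36 + Z\right)$ ($n{\left(Z \right)} = \left(Z + 4 \cdot 3^{2}\right) \left(Z + 3\right) = \left(Z + 4 \cdot 9\right) \left(3 + Z\right) = \left(Z + 36\right) \left(3 + Z\right) = \left(36 + Z\right) \left(3 + Z\right) = \left(3 + Z\right) \left(36 + Z\right)$)
$y{\left(-11 \right)} n{\left(o \right)} = - 11 \left(1 + 2 \left(-11\right)\right) \left(108 + \left(-5\right)^{2} + 39 \left(-5\right)\right) = - 11 \left(1 - 22\right) \left(108 + 25 - 195\right) = \left(-11\right) \left(-21\right) \left(-62\right) = 231 \left(-62\right) = -14322$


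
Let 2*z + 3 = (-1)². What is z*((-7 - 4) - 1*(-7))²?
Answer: -16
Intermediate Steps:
z = -1 (z = -3/2 + (½)*(-1)² = -3/2 + (½)*1 = -3/2 + ½ = -1)
z*((-7 - 4) - 1*(-7))² = -((-7 - 4) - 1*(-7))² = -(-11 + 7)² = -1*(-4)² = -1*16 = -16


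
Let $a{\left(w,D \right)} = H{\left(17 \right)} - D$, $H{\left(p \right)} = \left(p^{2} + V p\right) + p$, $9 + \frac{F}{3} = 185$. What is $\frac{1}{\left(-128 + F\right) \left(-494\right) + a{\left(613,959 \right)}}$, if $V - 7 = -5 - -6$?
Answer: $- \frac{1}{198117} \approx -5.0475 \cdot 10^{-6}$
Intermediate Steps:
$F = 528$ ($F = -27 + 3 \cdot 185 = -27 + 555 = 528$)
$V = 8$ ($V = 7 - -1 = 7 + \left(-5 + 6\right) = 7 + 1 = 8$)
$H{\left(p \right)} = p^{2} + 9 p$ ($H{\left(p \right)} = \left(p^{2} + 8 p\right) + p = p^{2} + 9 p$)
$a{\left(w,D \right)} = 442 - D$ ($a{\left(w,D \right)} = 17 \left(9 + 17\right) - D = 17 \cdot 26 - D = 442 - D$)
$\frac{1}{\left(-128 + F\right) \left(-494\right) + a{\left(613,959 \right)}} = \frac{1}{\left(-128 + 528\right) \left(-494\right) + \left(442 - 959\right)} = \frac{1}{400 \left(-494\right) + \left(442 - 959\right)} = \frac{1}{-197600 - 517} = \frac{1}{-198117} = - \frac{1}{198117}$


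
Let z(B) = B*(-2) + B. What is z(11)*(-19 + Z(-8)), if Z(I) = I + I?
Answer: 385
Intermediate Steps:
z(B) = -B (z(B) = -2*B + B = -B)
Z(I) = 2*I
z(11)*(-19 + Z(-8)) = (-1*11)*(-19 + 2*(-8)) = -11*(-19 - 16) = -11*(-35) = 385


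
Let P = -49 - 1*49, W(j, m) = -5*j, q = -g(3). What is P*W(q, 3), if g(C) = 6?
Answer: -2940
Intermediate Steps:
q = -6 (q = -1*6 = -6)
P = -98 (P = -49 - 49 = -98)
P*W(q, 3) = -(-490)*(-6) = -98*30 = -2940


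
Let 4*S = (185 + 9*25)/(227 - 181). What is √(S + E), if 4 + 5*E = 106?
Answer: √1197035/230 ≈ 4.7569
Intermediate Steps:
E = 102/5 (E = -⅘ + (⅕)*106 = -⅘ + 106/5 = 102/5 ≈ 20.400)
S = 205/92 (S = ((185 + 9*25)/(227 - 181))/4 = ((185 + 225)/46)/4 = (410*(1/46))/4 = (¼)*(205/23) = 205/92 ≈ 2.2283)
√(S + E) = √(205/92 + 102/5) = √(10409/460) = √1197035/230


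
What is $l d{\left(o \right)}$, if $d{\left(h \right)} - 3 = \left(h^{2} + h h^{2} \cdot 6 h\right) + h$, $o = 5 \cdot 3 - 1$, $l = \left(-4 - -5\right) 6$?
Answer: $1384254$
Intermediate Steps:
$l = 6$ ($l = \left(-4 + 5\right) 6 = 1 \cdot 6 = 6$)
$o = 14$ ($o = 15 - 1 = 14$)
$d{\left(h \right)} = 3 + h + h^{2} + 6 h^{4}$ ($d{\left(h \right)} = 3 + \left(\left(h^{2} + h h^{2} \cdot 6 h\right) + h\right) = 3 + \left(\left(h^{2} + h^{3} \cdot 6 h\right) + h\right) = 3 + \left(\left(h^{2} + 6 h^{3} h\right) + h\right) = 3 + \left(\left(h^{2} + 6 h^{4}\right) + h\right) = 3 + \left(h + h^{2} + 6 h^{4}\right) = 3 + h + h^{2} + 6 h^{4}$)
$l d{\left(o \right)} = 6 \left(3 + 14 + 14^{2} + 6 \cdot 14^{4}\right) = 6 \left(3 + 14 + 196 + 6 \cdot 38416\right) = 6 \left(3 + 14 + 196 + 230496\right) = 6 \cdot 230709 = 1384254$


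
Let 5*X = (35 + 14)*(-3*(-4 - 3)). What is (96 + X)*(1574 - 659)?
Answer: 276147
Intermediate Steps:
X = 1029/5 (X = ((35 + 14)*(-3*(-4 - 3)))/5 = (49*(-3*(-7)))/5 = (49*21)/5 = (1/5)*1029 = 1029/5 ≈ 205.80)
(96 + X)*(1574 - 659) = (96 + 1029/5)*(1574 - 659) = (1509/5)*915 = 276147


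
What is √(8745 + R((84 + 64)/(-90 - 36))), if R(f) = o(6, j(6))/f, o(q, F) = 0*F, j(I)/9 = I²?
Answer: √8745 ≈ 93.515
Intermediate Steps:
j(I) = 9*I²
o(q, F) = 0
R(f) = 0 (R(f) = 0/f = 0)
√(8745 + R((84 + 64)/(-90 - 36))) = √(8745 + 0) = √8745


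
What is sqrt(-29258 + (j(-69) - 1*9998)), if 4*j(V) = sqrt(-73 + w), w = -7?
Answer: sqrt(-39256 + I*sqrt(5)) ≈ 0.0056 + 198.13*I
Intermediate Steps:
j(V) = I*sqrt(5) (j(V) = sqrt(-73 - 7)/4 = sqrt(-80)/4 = (4*I*sqrt(5))/4 = I*sqrt(5))
sqrt(-29258 + (j(-69) - 1*9998)) = sqrt(-29258 + (I*sqrt(5) - 1*9998)) = sqrt(-29258 + (I*sqrt(5) - 9998)) = sqrt(-29258 + (-9998 + I*sqrt(5))) = sqrt(-39256 + I*sqrt(5))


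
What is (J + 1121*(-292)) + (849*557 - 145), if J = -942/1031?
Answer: 149922954/1031 ≈ 1.4542e+5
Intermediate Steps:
J = -942/1031 (J = -942*1/1031 = -942/1031 ≈ -0.91368)
(J + 1121*(-292)) + (849*557 - 145) = (-942/1031 + 1121*(-292)) + (849*557 - 145) = (-942/1031 - 327332) + (472893 - 145) = -337480234/1031 + 472748 = 149922954/1031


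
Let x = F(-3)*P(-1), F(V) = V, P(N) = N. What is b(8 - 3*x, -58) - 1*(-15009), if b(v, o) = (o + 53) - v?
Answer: 15005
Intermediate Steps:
x = 3 (x = -3*(-1) = 3)
b(v, o) = 53 + o - v (b(v, o) = (53 + o) - v = 53 + o - v)
b(8 - 3*x, -58) - 1*(-15009) = (53 - 58 - (8 - 3*3)) - 1*(-15009) = (53 - 58 - (8 - 9)) + 15009 = (53 - 58 - 1*(-1)) + 15009 = (53 - 58 + 1) + 15009 = -4 + 15009 = 15005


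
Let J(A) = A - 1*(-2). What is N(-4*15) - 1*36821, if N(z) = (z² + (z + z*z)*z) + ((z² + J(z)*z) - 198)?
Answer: -238739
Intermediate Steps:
J(A) = 2 + A (J(A) = A + 2 = 2 + A)
N(z) = -198 + 2*z² + z*(2 + z) + z*(z + z²) (N(z) = (z² + (z + z*z)*z) + ((z² + (2 + z)*z) - 198) = (z² + (z + z²)*z) + ((z² + z*(2 + z)) - 198) = (z² + z*(z + z²)) + (-198 + z² + z*(2 + z)) = -198 + 2*z² + z*(2 + z) + z*(z + z²))
N(-4*15) - 1*36821 = (-198 + (-4*15)³ + 2*(-4*15) + 4*(-4*15)²) - 1*36821 = (-198 + (-60)³ + 2*(-60) + 4*(-60)²) - 36821 = (-198 - 216000 - 120 + 4*3600) - 36821 = (-198 - 216000 - 120 + 14400) - 36821 = -201918 - 36821 = -238739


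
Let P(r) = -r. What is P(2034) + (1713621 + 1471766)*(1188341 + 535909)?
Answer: 5492403532716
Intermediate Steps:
P(2034) + (1713621 + 1471766)*(1188341 + 535909) = -1*2034 + (1713621 + 1471766)*(1188341 + 535909) = -2034 + 3185387*1724250 = -2034 + 5492403534750 = 5492403532716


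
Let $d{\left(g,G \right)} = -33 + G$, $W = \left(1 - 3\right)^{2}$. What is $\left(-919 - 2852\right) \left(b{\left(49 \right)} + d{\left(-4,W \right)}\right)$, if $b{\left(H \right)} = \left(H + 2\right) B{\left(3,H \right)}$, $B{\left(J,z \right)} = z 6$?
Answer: $-56433015$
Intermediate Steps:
$W = 4$ ($W = \left(-2\right)^{2} = 4$)
$B{\left(J,z \right)} = 6 z$
$b{\left(H \right)} = 6 H \left(2 + H\right)$ ($b{\left(H \right)} = \left(H + 2\right) 6 H = \left(2 + H\right) 6 H = 6 H \left(2 + H\right)$)
$\left(-919 - 2852\right) \left(b{\left(49 \right)} + d{\left(-4,W \right)}\right) = \left(-919 - 2852\right) \left(6 \cdot 49 \left(2 + 49\right) + \left(-33 + 4\right)\right) = - 3771 \left(6 \cdot 49 \cdot 51 - 29\right) = - 3771 \left(14994 - 29\right) = \left(-3771\right) 14965 = -56433015$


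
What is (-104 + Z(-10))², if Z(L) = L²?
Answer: 16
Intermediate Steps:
(-104 + Z(-10))² = (-104 + (-10)²)² = (-104 + 100)² = (-4)² = 16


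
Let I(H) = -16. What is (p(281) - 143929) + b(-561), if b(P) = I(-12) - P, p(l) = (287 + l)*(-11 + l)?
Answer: 9976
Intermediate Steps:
p(l) = (-11 + l)*(287 + l)
b(P) = -16 - P
(p(281) - 143929) + b(-561) = ((-3157 + 281**2 + 276*281) - 143929) + (-16 - 1*(-561)) = ((-3157 + 78961 + 77556) - 143929) + (-16 + 561) = (153360 - 143929) + 545 = 9431 + 545 = 9976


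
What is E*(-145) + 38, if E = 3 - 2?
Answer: -107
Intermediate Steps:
E = 1
E*(-145) + 38 = 1*(-145) + 38 = -145 + 38 = -107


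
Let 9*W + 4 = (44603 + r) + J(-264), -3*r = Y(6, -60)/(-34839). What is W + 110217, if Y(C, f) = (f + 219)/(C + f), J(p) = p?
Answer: 1949574832075/16931754 ≈ 1.1514e+5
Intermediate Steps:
Y(C, f) = (219 + f)/(C + f)
r = -53/1881306 (r = -(219 - 60)/(6 - 60)/(3*(-34839)) = -159/(-54)*(-1)/(3*34839) = -(-1/54*159)*(-1)/(3*34839) = -(-53)*(-1)/(54*34839) = -⅓*53/627102 = -53/1881306 ≈ -2.8172e-5)
W = 83407701457/16931754 (W = -4/9 + ((44603 - 53/1881306) - 264)/9 = -4/9 + (83911891465/1881306 - 264)/9 = -4/9 + (⅑)*(83415226681/1881306) = -4/9 + 83415226681/16931754 = 83407701457/16931754 ≈ 4926.1)
W + 110217 = 83407701457/16931754 + 110217 = 1949574832075/16931754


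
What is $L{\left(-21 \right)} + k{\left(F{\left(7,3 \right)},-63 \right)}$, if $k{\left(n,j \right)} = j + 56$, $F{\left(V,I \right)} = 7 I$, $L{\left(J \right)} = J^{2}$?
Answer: $434$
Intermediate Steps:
$k{\left(n,j \right)} = 56 + j$
$L{\left(-21 \right)} + k{\left(F{\left(7,3 \right)},-63 \right)} = \left(-21\right)^{2} + \left(56 - 63\right) = 441 - 7 = 434$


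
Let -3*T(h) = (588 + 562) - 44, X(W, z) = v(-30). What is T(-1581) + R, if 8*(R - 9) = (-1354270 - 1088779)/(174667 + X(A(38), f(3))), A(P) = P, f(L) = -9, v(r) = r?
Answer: -1514795731/4191288 ≈ -361.42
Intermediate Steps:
X(W, z) = -30
R = 10130815/1397096 (R = 9 + ((-1354270 - 1088779)/(174667 - 30))/8 = 9 + (-2443049/174637)/8 = 9 + (-2443049*1/174637)/8 = 9 + (⅛)*(-2443049/174637) = 9 - 2443049/1397096 = 10130815/1397096 ≈ 7.2513)
T(h) = -1106/3 (T(h) = -((588 + 562) - 44)/3 = -(1150 - 44)/3 = -⅓*1106 = -1106/3)
T(-1581) + R = -1106/3 + 10130815/1397096 = -1514795731/4191288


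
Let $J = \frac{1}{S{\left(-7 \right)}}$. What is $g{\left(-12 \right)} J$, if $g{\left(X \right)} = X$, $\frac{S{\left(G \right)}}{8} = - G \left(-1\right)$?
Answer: $\frac{3}{14} \approx 0.21429$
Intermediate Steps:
$S{\left(G \right)} = 8 G$ ($S{\left(G \right)} = 8 - G \left(-1\right) = 8 G$)
$J = - \frac{1}{56}$ ($J = \frac{1}{8 \left(-7\right)} = \frac{1}{-56} = - \frac{1}{56} \approx -0.017857$)
$g{\left(-12 \right)} J = \left(-12\right) \left(- \frac{1}{56}\right) = \frac{3}{14}$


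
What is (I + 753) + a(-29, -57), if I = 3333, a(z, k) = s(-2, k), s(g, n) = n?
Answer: 4029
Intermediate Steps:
a(z, k) = k
(I + 753) + a(-29, -57) = (3333 + 753) - 57 = 4086 - 57 = 4029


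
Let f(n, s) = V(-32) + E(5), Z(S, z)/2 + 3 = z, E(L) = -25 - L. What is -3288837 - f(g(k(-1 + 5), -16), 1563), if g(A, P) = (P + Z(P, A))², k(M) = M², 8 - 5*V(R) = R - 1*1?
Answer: -16444076/5 ≈ -3.2888e+6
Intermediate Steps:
V(R) = 9/5 - R/5 (V(R) = 8/5 - (R - 1*1)/5 = 8/5 - (R - 1)/5 = 8/5 - (-1 + R)/5 = 8/5 + (⅕ - R/5) = 9/5 - R/5)
Z(S, z) = -6 + 2*z
g(A, P) = (-6 + P + 2*A)² (g(A, P) = (P + (-6 + 2*A))² = (-6 + P + 2*A)²)
f(n, s) = -109/5 (f(n, s) = (9/5 - ⅕*(-32)) + (-25 - 1*5) = (9/5 + 32/5) + (-25 - 5) = 41/5 - 30 = -109/5)
-3288837 - f(g(k(-1 + 5), -16), 1563) = -3288837 - 1*(-109/5) = -3288837 + 109/5 = -16444076/5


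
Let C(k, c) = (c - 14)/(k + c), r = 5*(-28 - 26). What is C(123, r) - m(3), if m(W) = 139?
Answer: -20149/147 ≈ -137.07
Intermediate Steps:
r = -270 (r = 5*(-54) = -270)
C(k, c) = (-14 + c)/(c + k)
C(123, r) - m(3) = (-14 - 270)/(-270 + 123) - 1*139 = -284/(-147) - 139 = -1/147*(-284) - 139 = 284/147 - 139 = -20149/147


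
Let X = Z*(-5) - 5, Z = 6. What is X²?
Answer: 1225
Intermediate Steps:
X = -35 (X = 6*(-5) - 5 = -30 - 5 = -35)
X² = (-35)² = 1225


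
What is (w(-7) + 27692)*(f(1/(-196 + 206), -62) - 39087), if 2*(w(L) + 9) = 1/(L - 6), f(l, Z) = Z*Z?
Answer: -1951261227/2 ≈ -9.7563e+8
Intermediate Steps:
f(l, Z) = Z**2
w(L) = -9 + 1/(2*(-6 + L)) (w(L) = -9 + 1/(2*(L - 6)) = -9 + 1/(2*(-6 + L)))
(w(-7) + 27692)*(f(1/(-196 + 206), -62) - 39087) = ((109 - 18*(-7))/(2*(-6 - 7)) + 27692)*((-62)**2 - 39087) = ((1/2)*(109 + 126)/(-13) + 27692)*(3844 - 39087) = ((1/2)*(-1/13)*235 + 27692)*(-35243) = (-235/26 + 27692)*(-35243) = (719757/26)*(-35243) = -1951261227/2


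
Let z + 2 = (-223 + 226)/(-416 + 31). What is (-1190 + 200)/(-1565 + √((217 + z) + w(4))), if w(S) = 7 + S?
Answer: 99416625/157144103 + 165*√33497695/157144103 ≈ 0.63872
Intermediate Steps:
z = -773/385 (z = -2 + (-223 + 226)/(-416 + 31) = -2 + 3/(-385) = -2 + 3*(-1/385) = -2 - 3/385 = -773/385 ≈ -2.0078)
(-1190 + 200)/(-1565 + √((217 + z) + w(4))) = (-1190 + 200)/(-1565 + √((217 - 773/385) + (7 + 4))) = -990/(-1565 + √(82772/385 + 11)) = -990/(-1565 + √(87007/385)) = -990/(-1565 + √33497695/385)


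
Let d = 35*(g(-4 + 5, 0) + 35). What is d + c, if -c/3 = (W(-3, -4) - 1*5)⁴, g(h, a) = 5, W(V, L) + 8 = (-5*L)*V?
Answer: -85193323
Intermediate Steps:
W(V, L) = -8 - 5*L*V (W(V, L) = -8 + (-5*L)*V = -8 - 5*L*V)
c = -85194723 (c = -3*((-8 - 5*(-4)*(-3)) - 1*5)⁴ = -3*((-8 - 60) - 5)⁴ = -3*(-68 - 5)⁴ = -3*(-73)⁴ = -3*28398241 = -85194723)
d = 1400 (d = 35*(5 + 35) = 35*40 = 1400)
d + c = 1400 - 85194723 = -85193323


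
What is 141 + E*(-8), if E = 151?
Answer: -1067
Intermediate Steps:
141 + E*(-8) = 141 + 151*(-8) = 141 - 1208 = -1067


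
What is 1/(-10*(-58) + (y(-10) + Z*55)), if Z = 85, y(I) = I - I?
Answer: 1/5255 ≈ 0.00019030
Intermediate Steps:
y(I) = 0
1/(-10*(-58) + (y(-10) + Z*55)) = 1/(-10*(-58) + (0 + 85*55)) = 1/(580 + (0 + 4675)) = 1/(580 + 4675) = 1/5255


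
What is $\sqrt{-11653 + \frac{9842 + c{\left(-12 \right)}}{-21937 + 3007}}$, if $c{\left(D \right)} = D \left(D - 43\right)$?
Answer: $\frac{68 i \sqrt{225778110}}{9465} \approx 107.95 i$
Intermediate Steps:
$c{\left(D \right)} = D \left(-43 + D\right)$
$\sqrt{-11653 + \frac{9842 + c{\left(-12 \right)}}{-21937 + 3007}} = \sqrt{-11653 + \frac{9842 - 12 \left(-43 - 12\right)}{-21937 + 3007}} = \sqrt{-11653 + \frac{9842 - -660}{-18930}} = \sqrt{-11653 + \left(9842 + 660\right) \left(- \frac{1}{18930}\right)} = \sqrt{-11653 + 10502 \left(- \frac{1}{18930}\right)} = \sqrt{-11653 - \frac{5251}{9465}} = \sqrt{- \frac{110300896}{9465}} = \frac{68 i \sqrt{225778110}}{9465}$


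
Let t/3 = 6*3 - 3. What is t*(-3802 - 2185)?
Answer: -269415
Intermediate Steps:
t = 45 (t = 3*(6*3 - 3) = 3*(18 - 3) = 3*15 = 45)
t*(-3802 - 2185) = 45*(-3802 - 2185) = 45*(-5987) = -269415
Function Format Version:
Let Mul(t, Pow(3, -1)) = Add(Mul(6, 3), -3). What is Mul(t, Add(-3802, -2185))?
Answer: -269415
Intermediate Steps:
t = 45 (t = Mul(3, Add(Mul(6, 3), -3)) = Mul(3, Add(18, -3)) = Mul(3, 15) = 45)
Mul(t, Add(-3802, -2185)) = Mul(45, Add(-3802, -2185)) = Mul(45, -5987) = -269415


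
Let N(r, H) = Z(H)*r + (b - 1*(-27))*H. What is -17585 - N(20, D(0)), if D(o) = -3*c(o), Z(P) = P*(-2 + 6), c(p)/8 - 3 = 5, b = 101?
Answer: 22351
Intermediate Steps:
c(p) = 64 (c(p) = 24 + 8*5 = 24 + 40 = 64)
Z(P) = 4*P (Z(P) = P*4 = 4*P)
D(o) = -192 (D(o) = -3*64 = -192)
N(r, H) = 128*H + 4*H*r (N(r, H) = (4*H)*r + (101 - 1*(-27))*H = 4*H*r + (101 + 27)*H = 4*H*r + 128*H = 128*H + 4*H*r)
-17585 - N(20, D(0)) = -17585 - 4*(-192)*(32 + 20) = -17585 - 4*(-192)*52 = -17585 - 1*(-39936) = -17585 + 39936 = 22351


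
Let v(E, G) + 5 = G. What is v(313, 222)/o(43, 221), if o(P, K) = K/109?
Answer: 23653/221 ≈ 107.03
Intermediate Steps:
o(P, K) = K/109 (o(P, K) = K*(1/109) = K/109)
v(E, G) = -5 + G
v(313, 222)/o(43, 221) = (-5 + 222)/(((1/109)*221)) = 217/(221/109) = 217*(109/221) = 23653/221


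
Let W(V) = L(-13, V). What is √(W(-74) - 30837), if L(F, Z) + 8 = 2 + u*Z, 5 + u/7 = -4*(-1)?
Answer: 5*I*√1213 ≈ 174.14*I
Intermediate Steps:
u = -7 (u = -35 + 7*(-4*(-1)) = -35 + 7*4 = -35 + 28 = -7)
L(F, Z) = -6 - 7*Z (L(F, Z) = -8 + (2 - 7*Z) = -6 - 7*Z)
W(V) = -6 - 7*V
√(W(-74) - 30837) = √((-6 - 7*(-74)) - 30837) = √((-6 + 518) - 30837) = √(512 - 30837) = √(-30325) = 5*I*√1213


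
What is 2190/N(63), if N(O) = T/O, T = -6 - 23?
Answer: -137970/29 ≈ -4757.6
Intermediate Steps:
T = -29
N(O) = -29/O
2190/N(63) = 2190/((-29/63)) = 2190/((-29*1/63)) = 2190/(-29/63) = 2190*(-63/29) = -137970/29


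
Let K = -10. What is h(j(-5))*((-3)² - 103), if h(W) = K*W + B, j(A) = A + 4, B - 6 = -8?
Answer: -752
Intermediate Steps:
B = -2 (B = 6 - 8 = -2)
j(A) = 4 + A
h(W) = -2 - 10*W (h(W) = -10*W - 2 = -2 - 10*W)
h(j(-5))*((-3)² - 103) = (-2 - 10*(4 - 5))*((-3)² - 103) = (-2 - 10*(-1))*(9 - 103) = (-2 + 10)*(-94) = 8*(-94) = -752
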